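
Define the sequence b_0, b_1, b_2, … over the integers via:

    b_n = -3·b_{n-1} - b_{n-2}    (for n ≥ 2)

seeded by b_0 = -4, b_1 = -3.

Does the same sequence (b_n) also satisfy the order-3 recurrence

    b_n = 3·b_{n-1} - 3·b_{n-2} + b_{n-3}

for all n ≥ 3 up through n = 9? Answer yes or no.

Terms b_0..b_9: -4, -3, 13, -36, 95, -249, 652, -1707, 4469, -11700
n=3: candidate gives 44, actual b_3 = -36 ✗

no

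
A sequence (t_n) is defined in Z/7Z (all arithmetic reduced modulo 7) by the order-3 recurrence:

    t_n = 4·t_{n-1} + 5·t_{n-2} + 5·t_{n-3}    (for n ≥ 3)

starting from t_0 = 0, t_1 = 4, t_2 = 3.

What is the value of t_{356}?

6

t_3 = 4·3 + 5·4 + 5·0 = 4
t_4 = 4·4 + 5·3 + 5·4 = 2
t_5 = 4·2 + 5·4 + 5·3 = 1
t_6 = 4·1 + 5·2 + 5·4 = 6
t_7 = 4·6 + 5·1 + 5·2 = 4
t_8 = 4·4 + 5·6 + 5·1 = 2
Continuing the recurrence:
  t_9 = 2;  t_10 = 3;  t_11 = 4;  t_12 = 6;  t_13 = 3;  t_14 = 6
  t_15 = 6;  t_16 = 6;  t_17 = 0;  t_18 = 4;  t_19 = 4;  t_20 = 1
  t_21 = 2;  t_22 = 5;  t_23 = 0;  t_24 = 0;  t_25 = 4;  t_26 = 2
  t_27 = 0;  t_28 = 2;  t_29 = 4;  t_30 = 5;  t_31 = 1;  t_32 = 0
  t_33 = 2;  t_34 = 6;  t_35 = 6;  t_36 = 1;  t_37 = 1;  t_38 = 4
  t_39 = 5;  t_40 = 3;  t_41 = 1;  t_42 = 2;  t_43 = 0;  t_44 = 1
  t_45 = 0;  t_46 = 5;  t_47 = 4;  t_48 = 6;  t_49 = 6;  t_50 = 4
  t_51 = 6;  t_52 = 4;  t_53 = 3;  t_54 = 6;  t_55 = 3;  t_56 = 1
  t_57 = 0;  t_58 = 6;  t_59 = 1;  t_60 = 6;  t_61 = 3;  t_62 = 5
  t_63 = 2;  t_64 = 6;  t_65 = 3;  t_66 = 3;  t_67 = 1;  t_68 = 6
  t_69 = 2;  t_70 = 1;  t_71 = 2;  t_72 = 2;  t_73 = 2;  t_74 = 0
  t_75 = 6;  t_76 = 6;  t_77 = 5;  t_78 = 3;  t_79 = 4;  t_80 = 0
  t_81 = 0;  t_82 = 6;  t_83 = 3;  t_84 = 0;  t_85 = 3;  t_86 = 6
  t_87 = 4;  t_88 = 5;  t_89 = 0;  t_90 = 3;  t_91 = 2;  t_92 = 2
  t_93 = 5;  t_94 = 5;  t_95 = 6;  t_96 = 4;  t_97 = 1;  t_98 = 5
  t_99 = 3;  t_100 = 0;  t_101 = 5;  t_102 = 0;  t_103 = 4;  t_104 = 6
  t_105 = 2;  t_106 = 2;  t_107 = 6;  t_108 = 2;  t_109 = 6;  t_110 = 1
  t_111 = 2;  t_112 = 1;  t_113 = 5;  t_114 = 0;  t_115 = 2;  t_116 = 5
  t_117 = 2;  t_118 = 1;  t_119 = 4;  t_120 = 3;  t_121 = 2;  t_122 = 1
  t_123 = 1;  t_124 = 5;  t_125 = 2;  t_126 = 3;  t_127 = 5;  t_128 = 3
  t_129 = 3;  t_130 = 3;  t_131 = 0;  t_132 = 2;  t_133 = 2;  t_134 = 4
  t_135 = 1;  t_136 = 6;  t_137 = 0;  t_138 = 0;  t_139 = 2;  t_140 = 1
  t_141 = 0;  t_142 = 1;  t_143 = 2;  t_144 = 6;  t_145 = 4;  t_146 = 0
  t_147 = 1;  t_148 = 3;  t_149 = 3;  t_150 = 4;  t_151 = 4;  t_152 = 2
  t_153 = 6;  t_154 = 5;  t_155 = 4;  t_156 = 1;  t_157 = 0;  t_158 = 4
  t_159 = 0;  t_160 = 6;  t_161 = 2;  t_162 = 3;  t_163 = 3;  t_164 = 2
  t_165 = 3;  t_166 = 2;  t_167 = 5;  t_168 = 3;  t_169 = 5;  t_170 = 4
  t_171 = 0;  t_172 = 3;  t_173 = 4;  t_174 = 3;  t_175 = 5;  t_176 = 6
  t_177 = 1;  t_178 = 3;  t_179 = 5;  t_180 = 5;  t_181 = 4;  t_182 = 3
  t_183 = 1;  t_184 = 4;  t_185 = 1;  t_186 = 1;  t_187 = 1;  t_188 = 0
  t_189 = 3;  t_190 = 3;  t_191 = 6;  t_192 = 5;  t_193 = 2;  t_194 = 0
  t_195 = 0;  t_196 = 3;  t_197 = 5;  t_198 = 0;  t_199 = 5;  t_200 = 3
  t_201 = 2;  t_202 = 6;  t_203 = 0;  t_204 = 5;  t_205 = 1;  t_206 = 1
  t_207 = 6;  t_208 = 6;  t_209 = 3;  t_210 = 2;  t_211 = 4;  t_212 = 6
  t_213 = 5;  t_214 = 0;  t_215 = 6;  t_216 = 0;  t_217 = 2;  t_218 = 3
  t_219 = 1;  t_220 = 1;  t_221 = 3;  t_222 = 1;  t_223 = 3;  t_224 = 4
  t_225 = 1;  t_226 = 4;  t_227 = 6;  t_228 = 0;  t_229 = 1;  t_230 = 6
  t_231 = 1;  t_232 = 4;  t_233 = 2;  t_234 = 5;  t_235 = 1;  t_236 = 4
  t_237 = 4;  t_238 = 6;  t_239 = 1;  t_240 = 5;  t_241 = 6;  t_242 = 5
  t_243 = 5;  t_244 = 5;  t_245 = 0;  t_246 = 1;  t_247 = 1;  t_248 = 2
  t_249 = 4;  t_250 = 3;  t_251 = 0;  t_252 = 0;  t_253 = 1;  t_254 = 4
  t_255 = 0;  t_256 = 4;  t_257 = 1;  t_258 = 3;  t_259 = 2;  t_260 = 0
  t_261 = 4;  t_262 = 5;  t_263 = 5;  t_264 = 2;  t_265 = 2;  t_266 = 1
  t_267 = 3;  t_268 = 6;  t_269 = 2;  t_270 = 4;  t_271 = 0;  t_272 = 2
  t_273 = 0;  t_274 = 3;  t_275 = 1;  t_276 = 5;  t_277 = 5;  t_278 = 1
  t_279 = 5;  t_280 = 1;  t_281 = 6;  t_282 = 5;  t_283 = 6;  t_284 = 2
  t_285 = 0;  t_286 = 5;  t_287 = 2;  t_288 = 5;  t_289 = 6;  t_290 = 3
  t_291 = 4;  t_292 = 5;  t_293 = 6;  t_294 = 6;  t_295 = 2;  t_296 = 5
  t_297 = 4;  t_298 = 2;  t_299 = 4;  t_300 = 4;  t_301 = 4;  t_302 = 0
  t_303 = 5;  t_304 = 5;  t_305 = 3;  t_306 = 6;  t_307 = 1;  t_308 = 0
  t_309 = 0;  t_310 = 5;  t_311 = 6;  t_312 = 0;  t_313 = 6;  t_314 = 5
  t_315 = 1;  t_316 = 3;  t_317 = 0;  t_318 = 6;  t_319 = 4;  t_320 = 4
  t_321 = 3;  t_322 = 3;  t_323 = 5;  t_324 = 1;  t_325 = 2;  t_326 = 3
  t_327 = 6;  t_328 = 0;  t_329 = 3;  t_330 = 0;  t_331 = 1;  t_332 = 5
  t_333 = 4;  t_334 = 4;  t_335 = 5;  t_336 = 4;  t_337 = 5;  t_338 = 2
  t_339 = 4;  t_340 = 2;  t_341 = 3;  t_342 = 0;  t_343 = 4;  t_344 = 3
  t_345 = 4;  t_346 = 2;  t_347 = 1;  t_348 = 6;  t_349 = 4;  t_350 = 2
  t_351 = 2;  t_352 = 3;  t_353 = 4;  t_354 = 6
t_355 = 4·6 + 5·4 + 5·3 = 3
t_356 = 4·3 + 5·6 + 5·4 = 6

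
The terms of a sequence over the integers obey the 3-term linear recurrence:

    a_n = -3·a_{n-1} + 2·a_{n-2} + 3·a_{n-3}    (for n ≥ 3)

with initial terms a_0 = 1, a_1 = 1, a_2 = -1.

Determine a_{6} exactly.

a_3 = -3·-1 + 2·1 + 3·1 = 8
a_4 = -3·8 + 2·-1 + 3·1 = -23
a_5 = -3·-23 + 2·8 + 3·-1 = 82
a_6 = -3·82 + 2·-23 + 3·8 = -268

-268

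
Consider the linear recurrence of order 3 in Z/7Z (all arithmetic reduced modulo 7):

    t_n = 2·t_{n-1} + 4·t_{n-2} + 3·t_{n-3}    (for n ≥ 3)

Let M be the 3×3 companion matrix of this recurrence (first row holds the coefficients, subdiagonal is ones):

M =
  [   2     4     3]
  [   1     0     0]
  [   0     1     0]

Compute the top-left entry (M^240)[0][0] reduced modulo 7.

(M^240)[0][0] is the top entry after applying M 240 times to the unit state (1, 0, 0). Equivalently it is h_{242} for the auxiliary sequence (h_n) obeying the same recurrence with h_2 = 1 and h_i = 0 for 0 ≤ i < 2:
h_3 = 2·1 + 4·0 + 3·0 = 2
h_4 = 2·2 + 4·1 + 3·0 = 1
h_5 = 2·1 + 4·2 + 3·1 = 6
h_6 = 2·6 + 4·1 + 3·2 = 1
h_7 = 2·1 + 4·6 + 3·1 = 1
h_8 = 2·1 + 4·1 + 3·6 = 3
Continuing the recurrence:
  h_9 = 6;  h_10 = 6;  h_11 = 3;  h_12 = 6;  h_13 = 0;  h_14 = 5
  h_15 = 0;  h_16 = 6;  h_17 = 6;  h_18 = 1;  h_19 = 2;  h_20 = 5
  h_21 = 0;  h_22 = 5;  h_23 = 4;  h_24 = 0;  h_25 = 3;  h_26 = 4
  h_27 = 6;  h_28 = 2;  h_29 = 5;  h_30 = 1;  h_31 = 0;  h_32 = 5
  h_33 = 6;  h_34 = 4;  h_35 = 5;  h_36 = 2;  h_37 = 1;  h_38 = 4
  h_39 = 4;  h_40 = 6;  h_41 = 5;  h_42 = 4;  h_43 = 4;  h_44 = 4
  h_45 = 1;  h_46 = 2;  h_47 = 6;  h_48 = 2;  h_49 = 6;  h_50 = 3
  h_51 = 1;  h_52 = 4;  h_53 = 0;  h_54 = 5;  h_55 = 1;  h_56 = 1
  h_57 = 0;  h_58 = 0;  h_59 = 3;  h_60 = 6;  h_61 = 3;  h_62 = 4
  h_63 = 3;  h_64 = 3;  h_65 = 2;  h_66 = 4;  h_67 = 4;  h_68 = 2
  h_69 = 4;  h_70 = 0;  h_71 = 1;  h_72 = 0;  h_73 = 4;  h_74 = 4
  h_75 = 3;  h_76 = 6;  h_77 = 1;  h_78 = 0;  h_79 = 1;  h_80 = 5
  h_81 = 0;  h_82 = 2;  h_83 = 5;  h_84 = 4;  h_85 = 6;  h_86 = 1
  h_87 = 3;  h_88 = 0;  h_89 = 1;  h_90 = 4;  h_91 = 5;  h_92 = 1
  h_93 = 6;  h_94 = 3;  h_95 = 5;  h_96 = 5;  h_97 = 4;  h_98 = 1
  h_99 = 5;  h_100 = 5;  h_101 = 5;  h_102 = 3;  h_103 = 6;  h_104 = 4
  h_105 = 6;  h_106 = 4;  h_107 = 2;  h_108 = 3;  h_109 = 5;  h_110 = 0
  h_111 = 1;  h_112 = 3;  h_113 = 3;  h_114 = 0;  h_115 = 0;  h_116 = 2
  h_117 = 4;  h_118 = 2;  h_119 = 5;  h_120 = 2;  h_121 = 2;  h_122 = 6
  h_123 = 5;  h_124 = 5;  h_125 = 6;  h_126 = 5;  h_127 = 0;  h_128 = 3
  h_129 = 0;  h_130 = 5;  h_131 = 5;  h_132 = 2;  h_133 = 4;  h_134 = 3
  h_135 = 0;  h_136 = 3;  h_137 = 1;  h_138 = 0;  h_139 = 6;  h_140 = 1
  h_141 = 5;  h_142 = 4;  h_143 = 3;  h_144 = 2;  h_145 = 0;  h_146 = 3
  h_147 = 5;  h_148 = 1;  h_149 = 3;  h_150 = 4;  h_151 = 2;  h_152 = 1
  h_153 = 1;  h_154 = 5;  h_155 = 3;  h_156 = 1;  h_157 = 1;  h_158 = 1
  h_159 = 2;  h_160 = 4;  h_161 = 5;  h_162 = 4;  h_163 = 5;  h_164 = 6
  h_165 = 2;  h_166 = 1;  h_167 = 0;  h_168 = 3;  h_169 = 2;  h_170 = 2
  h_171 = 0;  h_172 = 0;  h_173 = 6;  h_174 = 5;  h_175 = 6;  h_176 = 1
  h_177 = 6;  h_178 = 6;  h_179 = 4;  h_180 = 1;  h_181 = 1;  h_182 = 4
  h_183 = 1;  h_184 = 0;  h_185 = 2;  h_186 = 0;  h_187 = 1;  h_188 = 1
  h_189 = 6;  h_190 = 5;  h_191 = 2;  h_192 = 0;  h_193 = 2;  h_194 = 3
  h_195 = 0;  h_196 = 4;  h_197 = 3;  h_198 = 1;  h_199 = 5;  h_200 = 2
  h_201 = 6;  h_202 = 0;  h_203 = 2;  h_204 = 1;  h_205 = 3;  h_206 = 2
  h_207 = 5;  h_208 = 6;  h_209 = 3;  h_210 = 3;  h_211 = 1;  h_212 = 2
  h_213 = 3;  h_214 = 3;  h_215 = 3;  h_216 = 6;  h_217 = 5;  h_218 = 1
  h_219 = 5;  h_220 = 1;  h_221 = 4;  h_222 = 6;  h_223 = 3;  h_224 = 0
  h_225 = 2;  h_226 = 6;  h_227 = 6;  h_228 = 0;  h_229 = 0;  h_230 = 4
  h_231 = 1;  h_232 = 4;  h_233 = 3;  h_234 = 4;  h_235 = 4;  h_236 = 5
  h_237 = 3;  h_238 = 3;  h_239 = 5;  h_240 = 3
h_241 = 2·3 + 4·5 + 3·3 = 0
h_242 = 2·0 + 4·3 + 3·5 = 6

6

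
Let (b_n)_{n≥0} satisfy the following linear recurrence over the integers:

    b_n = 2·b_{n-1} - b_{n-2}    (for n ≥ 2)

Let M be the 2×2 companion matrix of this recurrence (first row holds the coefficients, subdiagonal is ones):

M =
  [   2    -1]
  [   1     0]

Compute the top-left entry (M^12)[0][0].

(M^12)[0][0] is the top entry after applying M 12 times to the unit state (1, 0). Equivalently it is h_{13} for the auxiliary sequence (h_n) obeying the same recurrence with h_1 = 1 and h_i = 0 for 0 ≤ i < 1:
h_2 = 2·1 + -1·0 = 2
h_3 = 2·2 + -1·1 = 3
h_4 = 2·3 + -1·2 = 4
h_5 = 2·4 + -1·3 = 5
h_6 = 2·5 + -1·4 = 6
h_7 = 2·6 + -1·5 = 7
h_8 = 2·7 + -1·6 = 8
h_9 = 2·8 + -1·7 = 9
h_10 = 2·9 + -1·8 = 10
h_11 = 2·10 + -1·9 = 11
h_12 = 2·11 + -1·10 = 12
h_13 = 2·12 + -1·11 = 13

13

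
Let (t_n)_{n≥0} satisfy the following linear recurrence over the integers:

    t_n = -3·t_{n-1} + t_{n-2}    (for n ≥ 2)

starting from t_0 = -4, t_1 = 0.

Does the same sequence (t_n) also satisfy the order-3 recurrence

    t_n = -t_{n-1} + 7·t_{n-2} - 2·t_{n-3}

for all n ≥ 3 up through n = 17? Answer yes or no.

yes

Terms t_0..t_17: -4, 0, -4, 12, -40, 132, -436, 1440, -4756, 15708, -51880, 171348, -565924, 1869120, -6173284, 20388972, -67340200, 222409572
n=3: candidate gives 12, actual t_3 = 12 ✓
n=4: candidate gives -40, actual t_4 = -40 ✓
n=5: candidate gives 132, actual t_5 = 132 ✓
n=6: candidate gives -436, actual t_6 = -436 ✓
n=7: candidate gives 1440, actual t_7 = 1440 ✓
n=8: candidate gives -4756, actual t_8 = -4756 ✓
n=9: candidate gives 15708, actual t_9 = 15708 ✓
n=10: candidate gives -51880, actual t_10 = -51880 ✓
n=11: candidate gives 171348, actual t_11 = 171348 ✓
n=12: candidate gives -565924, actual t_12 = -565924 ✓
n=13: candidate gives 1869120, actual t_13 = 1869120 ✓
n=14: candidate gives -6173284, actual t_14 = -6173284 ✓
n=15: candidate gives 20388972, actual t_15 = 20388972 ✓
n=16: candidate gives -67340200, actual t_16 = -67340200 ✓
n=17: candidate gives 222409572, actual t_17 = 222409572 ✓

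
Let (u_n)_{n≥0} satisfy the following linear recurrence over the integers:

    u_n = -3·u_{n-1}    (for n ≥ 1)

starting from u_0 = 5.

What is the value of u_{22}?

156905298045

u_1 = -3·5 = -15
u_2 = -3·-15 = 45
u_3 = -3·45 = -135
u_4 = -3·-135 = 405
u_5 = -3·405 = -1215
u_6 = -3·-1215 = 3645
u_7 = -3·3645 = -10935
u_8 = -3·-10935 = 32805
u_9 = -3·32805 = -98415
u_10 = -3·-98415 = 295245
u_11 = -3·295245 = -885735
u_12 = -3·-885735 = 2657205
u_13 = -3·2657205 = -7971615
u_14 = -3·-7971615 = 23914845
u_15 = -3·23914845 = -71744535
u_16 = -3·-71744535 = 215233605
u_17 = -3·215233605 = -645700815
u_18 = -3·-645700815 = 1937102445
u_19 = -3·1937102445 = -5811307335
u_20 = -3·-5811307335 = 17433922005
u_21 = -3·17433922005 = -52301766015
u_22 = -3·-52301766015 = 156905298045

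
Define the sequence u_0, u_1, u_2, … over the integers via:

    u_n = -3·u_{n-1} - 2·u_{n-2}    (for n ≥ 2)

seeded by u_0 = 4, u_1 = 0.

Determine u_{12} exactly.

u_2 = -3·0 + -2·4 = -8
u_3 = -3·-8 + -2·0 = 24
u_4 = -3·24 + -2·-8 = -56
u_5 = -3·-56 + -2·24 = 120
u_6 = -3·120 + -2·-56 = -248
u_7 = -3·-248 + -2·120 = 504
u_8 = -3·504 + -2·-248 = -1016
u_9 = -3·-1016 + -2·504 = 2040
u_10 = -3·2040 + -2·-1016 = -4088
u_11 = -3·-4088 + -2·2040 = 8184
u_12 = -3·8184 + -2·-4088 = -16376

-16376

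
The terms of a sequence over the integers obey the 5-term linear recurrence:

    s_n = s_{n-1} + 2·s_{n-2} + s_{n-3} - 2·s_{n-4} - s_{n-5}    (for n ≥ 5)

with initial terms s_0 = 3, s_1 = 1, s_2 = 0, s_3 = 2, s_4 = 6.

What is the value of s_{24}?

2581863

s_5 = 1·6 + 2·2 + 1·0 + -2·1 + -1·3 = 5
s_6 = 1·5 + 2·6 + 1·2 + -2·0 + -1·1 = 18
s_7 = 1·18 + 2·5 + 1·6 + -2·2 + -1·0 = 30
s_8 = 1·30 + 2·18 + 1·5 + -2·6 + -1·2 = 57
s_9 = 1·57 + 2·30 + 1·18 + -2·5 + -1·6 = 119
s_10 = 1·119 + 2·57 + 1·30 + -2·18 + -1·5 = 222
s_11 = 1·222 + 2·119 + 1·57 + -2·30 + -1·18 = 439
s_12 = 1·439 + 2·222 + 1·119 + -2·57 + -1·30 = 858
s_13 = 1·858 + 2·439 + 1·222 + -2·119 + -1·57 = 1663
s_14 = 1·1663 + 2·858 + 1·439 + -2·222 + -1·119 = 3255
s_15 = 1·3255 + 2·1663 + 1·858 + -2·439 + -1·222 = 6339
s_16 = 1·6339 + 2·3255 + 1·1663 + -2·858 + -1·439 = 12357
s_17 = 1·12357 + 2·6339 + 1·3255 + -2·1663 + -1·858 = 24106
s_18 = 1·24106 + 2·12357 + 1·6339 + -2·3255 + -1·1663 = 46986
s_19 = 1·46986 + 2·24106 + 1·12357 + -2·6339 + -1·3255 = 91622
s_20 = 1·91622 + 2·46986 + 1·24106 + -2·12357 + -1·6339 = 178647
s_21 = 1·178647 + 2·91622 + 1·46986 + -2·24106 + -1·12357 = 348308
s_22 = 1·348308 + 2·178647 + 1·91622 + -2·46986 + -1·24106 = 679146
s_23 = 1·679146 + 2·348308 + 1·178647 + -2·91622 + -1·46986 = 1324179
s_24 = 1·1324179 + 2·679146 + 1·348308 + -2·178647 + -1·91622 = 2581863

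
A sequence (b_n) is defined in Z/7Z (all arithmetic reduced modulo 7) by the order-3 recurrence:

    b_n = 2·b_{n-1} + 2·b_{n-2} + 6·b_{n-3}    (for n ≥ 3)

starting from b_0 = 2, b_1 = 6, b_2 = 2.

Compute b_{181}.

b_3 = 2·2 + 2·6 + 6·2 = 0
b_4 = 2·0 + 2·2 + 6·6 = 5
b_5 = 2·5 + 2·0 + 6·2 = 1
b_6 = 2·1 + 2·5 + 6·0 = 5
b_7 = 2·5 + 2·1 + 6·5 = 0
b_8 = 2·0 + 2·5 + 6·1 = 2
b_9 = 2·2 + 2·0 + 6·5 = 6
b_10 = 2·6 + 2·2 + 6·0 = 2
(b_8, b_9, b_10) = (2, 6, 2) = (b_0, b_1, b_2), so the sequence has period 8.
181 ≡ 5 (mod 8), hence b_181 = b_5 = 1.

1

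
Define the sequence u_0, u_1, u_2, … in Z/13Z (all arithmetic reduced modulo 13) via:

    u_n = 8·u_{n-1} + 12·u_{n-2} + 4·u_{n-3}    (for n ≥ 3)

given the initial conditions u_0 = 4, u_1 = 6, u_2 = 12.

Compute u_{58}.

u_3 = 8·12 + 12·6 + 4·4 = 2
u_4 = 8·2 + 12·12 + 4·6 = 2
u_5 = 8·2 + 12·2 + 4·12 = 10
u_6 = 8·10 + 12·2 + 4·2 = 8
u_7 = 8·8 + 12·10 + 4·2 = 10
u_8 = 8·10 + 12·8 + 4·10 = 8
u_9 = 8·8 + 12·10 + 4·8 = 8
u_10 = 8·8 + 12·8 + 4·10 = 5
u_11 = 8·5 + 12·8 + 4·8 = 12
u_12 = 8·12 + 12·5 + 4·8 = 6
u_13 = 8·6 + 12·12 + 4·5 = 4
u_14 = 8·4 + 12·6 + 4·12 = 9
u_15 = 8·9 + 12·4 + 4·6 = 1
u_16 = 8·1 + 12·9 + 4·4 = 2
u_17 = 8·2 + 12·1 + 4·9 = 12
u_18 = 8·12 + 12·2 + 4·1 = 7
u_19 = 8·7 + 12·12 + 4·2 = 0
u_20 = 8·0 + 12·7 + 4·12 = 2
u_21 = 8·2 + 12·0 + 4·7 = 5
u_22 = 8·5 + 12·2 + 4·0 = 12
u_23 = 8·12 + 12·5 + 4·2 = 8
u_24 = 8·8 + 12·12 + 4·5 = 7
u_25 = 8·7 + 12·8 + 4·12 = 5
u_26 = 8·5 + 12·7 + 4·8 = 0
u_27 = 8·0 + 12·5 + 4·7 = 10
u_28 = 8·10 + 12·0 + 4·5 = 9
u_29 = 8·9 + 12·10 + 4·0 = 10
u_30 = 8·10 + 12·9 + 4·10 = 7
u_31 = 8·7 + 12·10 + 4·9 = 4
u_32 = 8·4 + 12·7 + 4·10 = 0
u_33 = 8·0 + 12·4 + 4·7 = 11
u_34 = 8·11 + 12·0 + 4·4 = 0
u_35 = 8·0 + 12·11 + 4·0 = 2
u_36 = 8·2 + 12·0 + 4·11 = 8
u_37 = 8·8 + 12·2 + 4·0 = 10
u_38 = 8·10 + 12·8 + 4·2 = 2
u_39 = 8·2 + 12·10 + 4·8 = 12
u_40 = 8·12 + 12·2 + 4·10 = 4
u_41 = 8·4 + 12·12 + 4·2 = 2
u_42 = 8·2 + 12·4 + 4·12 = 8
u_43 = 8·8 + 12·2 + 4·4 = 0
u_44 = 8·0 + 12·8 + 4·2 = 0
u_45 = 8·0 + 12·0 + 4·8 = 6
u_46 = 8·6 + 12·0 + 4·0 = 9
u_47 = 8·9 + 12·6 + 4·0 = 1
u_48 = 8·1 + 12·9 + 4·6 = 10
u_49 = 8·10 + 12·1 + 4·9 = 11
u_50 = 8·11 + 12·10 + 4·1 = 4
u_51 = 8·4 + 12·11 + 4·10 = 9
u_52 = 8·9 + 12·4 + 4·11 = 8
u_53 = 8·8 + 12·9 + 4·4 = 6
u_54 = 8·6 + 12·8 + 4·9 = 11
u_55 = 8·11 + 12·6 + 4·8 = 10
u_56 = 8·10 + 12·11 + 4·6 = 2
u_57 = 8·2 + 12·10 + 4·11 = 11
u_58 = 8·11 + 12·2 + 4·10 = 9

9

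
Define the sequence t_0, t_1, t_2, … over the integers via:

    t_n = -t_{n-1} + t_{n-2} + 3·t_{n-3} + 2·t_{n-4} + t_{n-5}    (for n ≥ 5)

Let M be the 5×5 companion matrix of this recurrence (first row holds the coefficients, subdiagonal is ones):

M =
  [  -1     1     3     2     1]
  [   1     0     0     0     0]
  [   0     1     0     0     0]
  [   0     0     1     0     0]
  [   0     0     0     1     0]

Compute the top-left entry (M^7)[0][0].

(M^7)[0][0] is the top entry after applying M 7 times to the unit state (1, 0, 0, 0, 0). Equivalently it is h_{11} for the auxiliary sequence (h_n) obeying the same recurrence with h_4 = 1 and h_i = 0 for 0 ≤ i < 4:
h_5 = -1·1 + 1·0 + 3·0 + 2·0 + 1·0 = -1
h_6 = -1·-1 + 1·1 + 3·0 + 2·0 + 1·0 = 2
h_7 = -1·2 + 1·-1 + 3·1 + 2·0 + 1·0 = 0
h_8 = -1·0 + 1·2 + 3·-1 + 2·1 + 1·0 = 1
h_9 = -1·1 + 1·0 + 3·2 + 2·-1 + 1·1 = 4
h_10 = -1·4 + 1·1 + 3·0 + 2·2 + 1·-1 = 0
h_11 = -1·0 + 1·4 + 3·1 + 2·0 + 1·2 = 9

9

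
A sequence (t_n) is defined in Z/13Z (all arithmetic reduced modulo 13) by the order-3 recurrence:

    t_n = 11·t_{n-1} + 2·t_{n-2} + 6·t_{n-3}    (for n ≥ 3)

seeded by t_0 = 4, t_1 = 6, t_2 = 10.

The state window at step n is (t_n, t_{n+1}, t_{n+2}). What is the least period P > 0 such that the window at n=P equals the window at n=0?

2196

n=0: window = (4, 6, 10)
n=1: window = (6, 10, 3)
n=2: window = (10, 3, 11)
n=3: window = (3, 11, 5)
n=4: window = (11, 5, 4)
n=5: window = (5, 4, 3)
n=6: window = (4, 3, 6)
n=7: window = (3, 6, 5)
n=8: window = (6, 5, 7)
n=9: window = (5, 7, 6)
n=10: window = (7, 6, 6)
n=11: window = (6, 6, 3)
n=12: window = (6, 3, 3)
n=13: window = (3, 3, 10)
n=14: window = (3, 10, 4)
n=15: window = (10, 4, 4)
n=16: window = (4, 4, 8)
n=17: window = (4, 8, 3)
n=18: window = (8, 3, 8)
n=19: window = (3, 8, 12)
n=20: window = (8, 12, 10)
n=21: window = (12, 10, 0)
n=22: window = (10, 0, 1)
n=23: window = (0, 1, 6)
n=24: window = (1, 6, 3)
n=25: window = (6, 3, 12)
n=26: window = (3, 12, 5)
n=27: window = (12, 5, 6)
n=28: window = (5, 6, 5)
n=29: window = (6, 5, 6)
n=30: window = (5, 6, 8)
n=31: window = (6, 8, 0)
n=32: window = (8, 0, 0)
n=33: window = (0, 0, 9)
n=34: window = (0, 9, 8)
n=35: window = (9, 8, 2)
n=36: window = (8, 2, 1)
n=37: window = (2, 1, 11)
n=38: window = (1, 11, 5)
n=39: window = (11, 5, 5)
n=40: window = (5, 5, 1)
…
n=2194: window = (3, 11, 4)
n=2195: window = (11, 4, 6)
n=2196: window = (4, 6, 10)
window at n=2196 equals window at n=0 → period = 2196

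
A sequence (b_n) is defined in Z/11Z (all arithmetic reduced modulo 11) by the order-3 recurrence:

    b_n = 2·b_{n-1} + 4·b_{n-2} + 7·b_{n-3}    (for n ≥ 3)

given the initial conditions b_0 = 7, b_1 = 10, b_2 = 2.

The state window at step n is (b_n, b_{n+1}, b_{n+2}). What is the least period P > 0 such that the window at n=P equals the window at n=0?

n=0: window = (7, 10, 2)
n=1: window = (10, 2, 5)
n=2: window = (2, 5, 0)
n=3: window = (5, 0, 1)
n=4: window = (0, 1, 4)
n=5: window = (1, 4, 1)
n=6: window = (4, 1, 3)
n=7: window = (1, 3, 5)
n=8: window = (3, 5, 7)
n=9: window = (5, 7, 0)
n=10: window = (7, 0, 8)
n=11: window = (0, 8, 10)
n=12: window = (8, 10, 8)
n=13: window = (10, 8, 2)
n=14: window = (8, 2, 7)
n=15: window = (2, 7, 1)
n=16: window = (7, 1, 0)
n=17: window = (1, 0, 9)
n=18: window = (0, 9, 3)
n=19: window = (9, 3, 9)
n=20: window = (3, 9, 5)
n=21: window = (9, 5, 1)
n=22: window = (5, 1, 8)
n=23: window = (1, 8, 0)
n=24: window = (8, 0, 6)
n=25: window = (0, 6, 2)
n=26: window = (6, 2, 6)
n=27: window = (2, 6, 7)
n=28: window = (6, 7, 8)
n=29: window = (7, 8, 9)
n=30: window = (8, 9, 0)
n=31: window = (9, 0, 4)
n=32: window = (0, 4, 5)
n=33: window = (4, 5, 4)
n=34: window = (5, 4, 1)
n=35: window = (4, 1, 9)
n=36: window = (1, 9, 6)
n=37: window = (9, 6, 0)
n=38: window = (6, 0, 10)
n=39: window = (0, 10, 7)
n=40: window = (10, 7, 10)
…
n=68: window = (7, 6, 7)
n=69: window = (6, 7, 10)
n=70: window = (7, 10, 2)
window at n=70 equals window at n=0 → period = 70

70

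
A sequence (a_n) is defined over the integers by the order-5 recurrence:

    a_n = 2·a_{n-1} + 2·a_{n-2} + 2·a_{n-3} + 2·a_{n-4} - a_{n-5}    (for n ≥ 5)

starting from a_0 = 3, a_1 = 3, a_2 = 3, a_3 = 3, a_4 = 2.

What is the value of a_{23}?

5284315891

a_5 = 2·2 + 2·3 + 2·3 + 2·3 + -1·3 = 19
a_6 = 2·19 + 2·2 + 2·3 + 2·3 + -1·3 = 51
a_7 = 2·51 + 2·19 + 2·2 + 2·3 + -1·3 = 147
a_8 = 2·147 + 2·51 + 2·19 + 2·2 + -1·3 = 435
a_9 = 2·435 + 2·147 + 2·51 + 2·19 + -1·2 = 1302
a_10 = 2·1302 + 2·435 + 2·147 + 2·51 + -1·19 = 3851
a_11 = 2·3851 + 2·1302 + 2·435 + 2·147 + -1·51 = 11419
a_12 = 2·11419 + 2·3851 + 2·1302 + 2·435 + -1·147 = 33867
a_13 = 2·33867 + 2·11419 + 2·3851 + 2·1302 + -1·435 = 100443
a_14 = 2·100443 + 2·33867 + 2·11419 + 2·3851 + -1·1302 = 297858
a_15 = 2·297858 + 2·100443 + 2·33867 + 2·11419 + -1·3851 = 883323
a_16 = 2·883323 + 2·297858 + 2·100443 + 2·33867 + -1·11419 = 2619563
a_17 = 2·2619563 + 2·883323 + 2·297858 + 2·100443 + -1·33867 = 7768507
a_18 = 2·7768507 + 2·2619563 + 2·883323 + 2·297858 + -1·100443 = 23038059
a_19 = 2·23038059 + 2·7768507 + 2·2619563 + 2·883323 + -1·297858 = 68321046
a_20 = 2·68321046 + 2·23038059 + 2·7768507 + 2·2619563 + -1·883323 = 202611027
a_21 = 2·202611027 + 2·68321046 + 2·23038059 + 2·7768507 + -1·2619563 = 600857715
a_22 = 2·600857715 + 2·202611027 + 2·68321046 + 2·23038059 + -1·7768507 = 1781887187
a_23 = 2·1781887187 + 2·600857715 + 2·202611027 + 2·68321046 + -1·23038059 = 5284315891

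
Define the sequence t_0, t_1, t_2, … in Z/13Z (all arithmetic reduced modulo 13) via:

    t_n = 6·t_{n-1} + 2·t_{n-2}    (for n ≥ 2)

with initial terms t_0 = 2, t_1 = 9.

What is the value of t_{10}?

8

t_2 = 6·9 + 2·2 = 6
t_3 = 6·6 + 2·9 = 2
t_4 = 6·2 + 2·6 = 11
t_5 = 6·11 + 2·2 = 5
t_6 = 6·5 + 2·11 = 0
t_7 = 6·0 + 2·5 = 10
t_8 = 6·10 + 2·0 = 8
t_9 = 6·8 + 2·10 = 3
t_10 = 6·3 + 2·8 = 8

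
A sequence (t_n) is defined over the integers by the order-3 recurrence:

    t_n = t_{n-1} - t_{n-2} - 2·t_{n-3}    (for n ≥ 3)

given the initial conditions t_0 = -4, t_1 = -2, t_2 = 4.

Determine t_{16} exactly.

t_3 = 1·4 + -1·-2 + -2·-4 = 14
t_4 = 1·14 + -1·4 + -2·-2 = 14
t_5 = 1·14 + -1·14 + -2·4 = -8
t_6 = 1·-8 + -1·14 + -2·14 = -50
t_7 = 1·-50 + -1·-8 + -2·14 = -70
t_8 = 1·-70 + -1·-50 + -2·-8 = -4
t_9 = 1·-4 + -1·-70 + -2·-50 = 166
t_10 = 1·166 + -1·-4 + -2·-70 = 310
t_11 = 1·310 + -1·166 + -2·-4 = 152
t_12 = 1·152 + -1·310 + -2·166 = -490
t_13 = 1·-490 + -1·152 + -2·310 = -1262
t_14 = 1·-1262 + -1·-490 + -2·152 = -1076
t_15 = 1·-1076 + -1·-1262 + -2·-490 = 1166
t_16 = 1·1166 + -1·-1076 + -2·-1262 = 4766

4766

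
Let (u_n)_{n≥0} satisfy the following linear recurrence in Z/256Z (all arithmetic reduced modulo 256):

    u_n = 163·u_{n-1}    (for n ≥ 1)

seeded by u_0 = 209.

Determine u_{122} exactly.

u_1 = 163·209 = 19
u_2 = 163·19 = 25
u_3 = 163·25 = 235
u_4 = 163·235 = 161
u_5 = 163·161 = 131
u_6 = 163·131 = 105
u_7 = 163·105 = 219
u_8 = 163·219 = 113
u_9 = 163·113 = 243
u_10 = 163·243 = 185
u_11 = 163·185 = 203
u_12 = 163·203 = 65
u_13 = 163·65 = 99
u_14 = 163·99 = 9
u_15 = 163·9 = 187
u_16 = 163·187 = 17
u_17 = 163·17 = 211
u_18 = 163·211 = 89
u_19 = 163·89 = 171
u_20 = 163·171 = 225
u_21 = 163·225 = 67
u_22 = 163·67 = 169
u_23 = 163·169 = 155
u_24 = 163·155 = 177
u_25 = 163·177 = 179
u_26 = 163·179 = 249
u_27 = 163·249 = 139
u_28 = 163·139 = 129
u_29 = 163·129 = 35
u_30 = 163·35 = 73
u_31 = 163·73 = 123
u_32 = 163·123 = 81
u_33 = 163·81 = 147
u_34 = 163·147 = 153
u_35 = 163·153 = 107
u_36 = 163·107 = 33
u_37 = 163·33 = 3
u_38 = 163·3 = 233
u_39 = 163·233 = 91
u_40 = 163·91 = 241
u_41 = 163·241 = 115
u_42 = 163·115 = 57
u_43 = 163·57 = 75
u_44 = 163·75 = 193
u_45 = 163·193 = 227
u_46 = 163·227 = 137
u_47 = 163·137 = 59
u_48 = 163·59 = 145
u_49 = 163·145 = 83
u_50 = 163·83 = 217
u_51 = 163·217 = 43
u_52 = 163·43 = 97
u_53 = 163·97 = 195
u_54 = 163·195 = 41
u_55 = 163·41 = 27
u_56 = 163·27 = 49
u_57 = 163·49 = 51
u_58 = 163·51 = 121
u_59 = 163·121 = 11
u_60 = 163·11 = 1
u_61 = 163·1 = 163
u_62 = 163·163 = 201
u_63 = 163·201 = 251
u_64 = 163·251 = 209
u_65 = 163·209 = 19
u_66 = 163·19 = 25
u_67 = 163·25 = 235
u_68 = 163·235 = 161
u_69 = 163·161 = 131
u_70 = 163·131 = 105
u_71 = 163·105 = 219
u_72 = 163·219 = 113
u_73 = 163·113 = 243
u_74 = 163·243 = 185
u_75 = 163·185 = 203
u_76 = 163·203 = 65
u_77 = 163·65 = 99
u_78 = 163·99 = 9
u_79 = 163·9 = 187
u_80 = 163·187 = 17
u_81 = 163·17 = 211
u_82 = 163·211 = 89
u_83 = 163·89 = 171
u_84 = 163·171 = 225
u_85 = 163·225 = 67
u_86 = 163·67 = 169
u_87 = 163·169 = 155
u_88 = 163·155 = 177
u_89 = 163·177 = 179
u_90 = 163·179 = 249
u_91 = 163·249 = 139
u_92 = 163·139 = 129
u_93 = 163·129 = 35
u_94 = 163·35 = 73
u_95 = 163·73 = 123
u_96 = 163·123 = 81
u_97 = 163·81 = 147
u_98 = 163·147 = 153
u_99 = 163·153 = 107
u_100 = 163·107 = 33
u_101 = 163·33 = 3
u_102 = 163·3 = 233
u_103 = 163·233 = 91
u_104 = 163·91 = 241
u_105 = 163·241 = 115
u_106 = 163·115 = 57
u_107 = 163·57 = 75
u_108 = 163·75 = 193
u_109 = 163·193 = 227
u_110 = 163·227 = 137
u_111 = 163·137 = 59
u_112 = 163·59 = 145
u_113 = 163·145 = 83
u_114 = 163·83 = 217
u_115 = 163·217 = 43
u_116 = 163·43 = 97
u_117 = 163·97 = 195
u_118 = 163·195 = 41
u_119 = 163·41 = 27
u_120 = 163·27 = 49
u_121 = 163·49 = 51
u_122 = 163·51 = 121

121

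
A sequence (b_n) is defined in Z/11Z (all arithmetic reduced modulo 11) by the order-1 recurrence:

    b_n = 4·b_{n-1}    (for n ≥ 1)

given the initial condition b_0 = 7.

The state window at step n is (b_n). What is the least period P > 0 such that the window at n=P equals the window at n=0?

5

n=0: window = (7)
n=1: window = (6)
n=2: window = (2)
n=3: window = (8)
n=4: window = (10)
n=5: window = (7)
window at n=5 equals window at n=0 → period = 5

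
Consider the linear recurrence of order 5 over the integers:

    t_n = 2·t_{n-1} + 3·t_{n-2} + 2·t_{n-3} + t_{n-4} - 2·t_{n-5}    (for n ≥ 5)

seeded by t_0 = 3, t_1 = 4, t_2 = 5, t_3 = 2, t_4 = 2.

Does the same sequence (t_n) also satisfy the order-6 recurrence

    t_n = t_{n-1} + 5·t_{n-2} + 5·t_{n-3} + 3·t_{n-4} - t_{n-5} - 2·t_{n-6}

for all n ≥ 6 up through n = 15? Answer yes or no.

Terms t_0..t_15: 3, 4, 5, 2, 2, 18, 43, 136, 435, 1378, 4340, 13734, 43407, 137204, 433681, 1370842
n=6: candidate gives 43, actual t_6 = 43 ✓
n=7: candidate gives 136, actual t_7 = 136 ✓
n=8: candidate gives 435, actual t_8 = 435 ✓
n=9: candidate gives 1378, actual t_9 = 1378 ✓
n=10: candidate gives 4340, actual t_10 = 4340 ✓
n=11: candidate gives 13734, actual t_11 = 13734 ✓
n=12: candidate gives 43407, actual t_12 = 43407 ✓
n=13: candidate gives 137204, actual t_13 = 137204 ✓
n=14: candidate gives 433681, actual t_14 = 433681 ✓
n=15: candidate gives 1370842, actual t_15 = 1370842 ✓

yes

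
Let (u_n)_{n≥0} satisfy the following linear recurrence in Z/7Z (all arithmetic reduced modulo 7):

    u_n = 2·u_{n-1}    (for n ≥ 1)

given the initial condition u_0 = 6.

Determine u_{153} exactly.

6

u_1 = 2·6 = 5
u_2 = 2·5 = 3
u_3 = 2·3 = 6
(u_3) = (6) = (u_0), so the sequence has period 3.
153 ≡ 0 (mod 3), hence u_153 = u_0 = 6.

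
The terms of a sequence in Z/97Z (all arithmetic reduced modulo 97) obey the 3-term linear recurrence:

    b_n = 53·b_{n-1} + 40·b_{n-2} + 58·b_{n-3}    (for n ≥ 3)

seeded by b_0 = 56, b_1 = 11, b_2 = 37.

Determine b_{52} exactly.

b_3 = 53·37 + 40·11 + 58·56 = 23
b_4 = 53·23 + 40·37 + 58·11 = 39
b_5 = 53·39 + 40·23 + 58·37 = 89
b_6 = 53·89 + 40·39 + 58·23 = 45
b_7 = 53·45 + 40·89 + 58·39 = 59
b_8 = 53·59 + 40·45 + 58·89 = 1
b_9 = 53·1 + 40·59 + 58·45 = 76
b_10 = 53·76 + 40·1 + 58·59 = 21
b_11 = 53·21 + 40·76 + 58·1 = 40
b_12 = 53·40 + 40·21 + 58·76 = 93
b_13 = 53·93 + 40·40 + 58·21 = 84
b_14 = 53·84 + 40·93 + 58·40 = 16
b_15 = 53·16 + 40·84 + 58·93 = 96
b_16 = 53·96 + 40·16 + 58·84 = 27
b_17 = 53·27 + 40·96 + 58·16 = 88
b_18 = 53·88 + 40·27 + 58·96 = 60
b_19 = 53·60 + 40·88 + 58·27 = 21
b_20 = 53·21 + 40·60 + 58·88 = 81
b_21 = 53·81 + 40·21 + 58·60 = 77
b_22 = 53·77 + 40·81 + 58·21 = 3
b_23 = 53·3 + 40·77 + 58·81 = 80
b_24 = 53·80 + 40·3 + 58·77 = 96
b_25 = 53·96 + 40·80 + 58·3 = 23
b_26 = 53·23 + 40·96 + 58·80 = 96
b_27 = 53·96 + 40·23 + 58·96 = 33
b_28 = 53·33 + 40·96 + 58·23 = 36
b_29 = 53·36 + 40·33 + 58·96 = 66
b_30 = 53·66 + 40·36 + 58·33 = 62
b_31 = 53·62 + 40·66 + 58·36 = 60
b_32 = 53·60 + 40·62 + 58·66 = 79
b_33 = 53·79 + 40·60 + 58·62 = 95
b_34 = 53·95 + 40·79 + 58·60 = 35
b_35 = 53·35 + 40·95 + 58·79 = 52
b_36 = 53·52 + 40·35 + 58·95 = 63
b_37 = 53·63 + 40·52 + 58·35 = 77
b_38 = 53·77 + 40·63 + 58·52 = 14
b_39 = 53·14 + 40·77 + 58·63 = 7
b_40 = 53·7 + 40·14 + 58·77 = 62
b_41 = 53·62 + 40·7 + 58·14 = 13
b_42 = 53·13 + 40·62 + 58·7 = 83
b_43 = 53·83 + 40·13 + 58·62 = 76
b_44 = 53·76 + 40·83 + 58·13 = 51
b_45 = 53·51 + 40·76 + 58·83 = 81
b_46 = 53·81 + 40·51 + 58·76 = 71
b_47 = 53·71 + 40·81 + 58·51 = 67
b_48 = 53·67 + 40·71 + 58·81 = 31
b_49 = 53·31 + 40·67 + 58·71 = 2
b_50 = 53·2 + 40·31 + 58·67 = 91
b_51 = 53·91 + 40·2 + 58·31 = 8
b_52 = 53·8 + 40·91 + 58·2 = 9

9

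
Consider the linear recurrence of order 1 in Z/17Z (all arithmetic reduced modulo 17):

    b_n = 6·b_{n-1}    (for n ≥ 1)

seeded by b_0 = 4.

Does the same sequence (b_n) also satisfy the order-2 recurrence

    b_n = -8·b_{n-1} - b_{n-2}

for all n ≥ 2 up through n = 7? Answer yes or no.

yes

Terms b_0..b_7: 4, 7, 8, 14, 16, 11, 15, 5
n=2: candidate gives 8, actual b_2 = 8 ✓
n=3: candidate gives 14, actual b_3 = 14 ✓
n=4: candidate gives 16, actual b_4 = 16 ✓
n=5: candidate gives 11, actual b_5 = 11 ✓
n=6: candidate gives 15, actual b_6 = 15 ✓
n=7: candidate gives 5, actual b_7 = 5 ✓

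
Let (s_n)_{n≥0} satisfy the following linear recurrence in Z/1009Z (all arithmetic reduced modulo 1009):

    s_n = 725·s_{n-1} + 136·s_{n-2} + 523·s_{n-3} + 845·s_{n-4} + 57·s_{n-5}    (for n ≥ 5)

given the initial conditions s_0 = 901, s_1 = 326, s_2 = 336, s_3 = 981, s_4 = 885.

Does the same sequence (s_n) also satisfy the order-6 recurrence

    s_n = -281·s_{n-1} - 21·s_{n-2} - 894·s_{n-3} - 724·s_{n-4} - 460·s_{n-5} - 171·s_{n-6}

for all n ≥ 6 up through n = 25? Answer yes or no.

Terms s_0..s_25: 901, 326, 336, 981, 885, 202, 727, 867, 237, 146, 498, 508, 275, 865, 218, 340, 45, 100, 590, 798, 646, 846, 338, 367, 860, 595
n=6: candidate gives 727, actual s_6 = 727 ✓
n=7: candidate gives 867, actual s_7 = 867 ✓
n=8: candidate gives 237, actual s_8 = 237 ✓
n=9: candidate gives 146, actual s_9 = 146 ✓
n=10: candidate gives 498, actual s_10 = 498 ✓
n=11: candidate gives 508, actual s_11 = 508 ✓
n=12: candidate gives 275, actual s_12 = 275 ✓
n=13: candidate gives 865, actual s_13 = 865 ✓
n=14: candidate gives 218, actual s_14 = 218 ✓
n=15: candidate gives 340, actual s_15 = 340 ✓
n=16: candidate gives 45, actual s_16 = 45 ✓
n=17: candidate gives 100, actual s_17 = 100 ✓
n=18: candidate gives 590, actual s_18 = 590 ✓
n=19: candidate gives 798, actual s_19 = 798 ✓
n=20: candidate gives 646, actual s_20 = 646 ✓
n=21: candidate gives 846, actual s_21 = 846 ✓
n=22: candidate gives 338, actual s_22 = 338 ✓
n=23: candidate gives 367, actual s_23 = 367 ✓
n=24: candidate gives 860, actual s_24 = 860 ✓
n=25: candidate gives 595, actual s_25 = 595 ✓

yes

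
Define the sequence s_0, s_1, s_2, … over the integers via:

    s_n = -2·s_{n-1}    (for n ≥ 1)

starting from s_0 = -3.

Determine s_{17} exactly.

393216

s_1 = -2·-3 = 6
s_2 = -2·6 = -12
s_3 = -2·-12 = 24
s_4 = -2·24 = -48
s_5 = -2·-48 = 96
s_6 = -2·96 = -192
s_7 = -2·-192 = 384
s_8 = -2·384 = -768
s_9 = -2·-768 = 1536
s_10 = -2·1536 = -3072
s_11 = -2·-3072 = 6144
s_12 = -2·6144 = -12288
s_13 = -2·-12288 = 24576
s_14 = -2·24576 = -49152
s_15 = -2·-49152 = 98304
s_16 = -2·98304 = -196608
s_17 = -2·-196608 = 393216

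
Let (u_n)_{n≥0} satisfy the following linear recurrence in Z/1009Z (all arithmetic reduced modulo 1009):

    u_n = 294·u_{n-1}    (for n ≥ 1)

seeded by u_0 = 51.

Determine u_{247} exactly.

u_1 = 294·51 = 868
u_2 = 294·868 = 924
u_3 = 294·924 = 235
u_4 = 294·235 = 478
u_5 = 294·478 = 281
u_6 = 294·281 = 885
Continuing the recurrence:
  u_7 = 877;  u_8 = 543;  u_9 = 220;  u_10 = 104;  u_11 = 306;  u_12 = 163
  u_13 = 499;  u_14 = 401;  u_15 = 850;  u_16 = 677;  u_17 = 265;  u_18 = 217
  u_19 = 231;  u_20 = 311;  u_21 = 624;  u_22 = 827;  u_23 = 978;  u_24 = 976
  u_25 = 388;  u_26 = 55;  u_27 = 26;  u_28 = 581;  u_29 = 293;  u_30 = 377
  u_31 = 857;  u_32 = 717;  u_33 = 926;  u_34 = 823;  u_35 = 811;  u_36 = 310
  u_37 = 330;  u_38 = 156;  u_39 = 459;  u_40 = 749;  u_41 = 244;  u_42 = 97
  u_43 = 266;  u_44 = 511;  u_45 = 902;  u_46 = 830;  u_47 = 851;  u_48 = 971
  u_49 = 936;  u_50 = 736;  u_51 = 458;  u_52 = 455;  u_53 = 582;  u_54 = 587
  u_55 = 39;  u_56 = 367;  u_57 = 944;  u_58 = 61;  u_59 = 781;  u_60 = 571
  u_61 = 380;  u_62 = 730;  u_63 = 712;  u_64 = 465;  u_65 = 495;  u_66 = 234
  u_67 = 184;  u_68 = 619;  u_69 = 366;  u_70 = 650;  u_71 = 399;  u_72 = 262
  u_73 = 344;  u_74 = 236;  u_75 = 772;  u_76 = 952;  u_77 = 395;  u_78 = 95
  u_79 = 687;  u_80 = 178;  u_81 = 873;  u_82 = 376;  u_83 = 563;  u_84 = 46
  u_85 = 407;  u_86 = 596;  u_87 = 667;  u_88 = 352;  u_89 = 570;  u_90 = 86
  u_91 = 59;  u_92 = 193;  u_93 = 238;  u_94 = 351;  u_95 = 276;  u_96 = 424
  u_97 = 549;  u_98 = 975;  u_99 = 94;  u_100 = 393;  u_101 = 516;  u_102 = 354
  u_103 = 149;  u_104 = 419;  u_105 = 88;  u_106 = 647;  u_107 = 526;  u_108 = 267
  u_109 = 805;  u_110 = 564;  u_111 = 340;  u_112 = 69;  u_113 = 106;  u_114 = 894
  u_115 = 496;  u_116 = 528;  u_117 = 855;  u_118 = 129;  u_119 = 593;  u_120 = 794
  u_121 = 357;  u_122 = 22;  u_123 = 414;  u_124 = 636;  u_125 = 319;  u_126 = 958
  u_127 = 141;  u_128 = 85;  u_129 = 774;  u_130 = 531;  u_131 = 728;  u_132 = 124
  u_133 = 132;  u_134 = 466;  u_135 = 789;  u_136 = 905;  u_137 = 703;  u_138 = 846
  u_139 = 510;  u_140 = 608;  u_141 = 159;  u_142 = 332;  u_143 = 744;  u_144 = 792
  u_145 = 778;  u_146 = 698;  u_147 = 385;  u_148 = 182;  u_149 = 31;  u_150 = 33
  u_151 = 621;  u_152 = 954;  u_153 = 983;  u_154 = 428;  u_155 = 716;  u_156 = 632
  u_157 = 152;  u_158 = 292;  u_159 = 83;  u_160 = 186;  u_161 = 198;  u_162 = 699
  u_163 = 679;  u_164 = 853;  u_165 = 550;  u_166 = 260;  u_167 = 765;  u_168 = 912
  u_169 = 743;  u_170 = 498;  u_171 = 107;  u_172 = 179;  u_173 = 158;  u_174 = 38
  u_175 = 73;  u_176 = 273;  u_177 = 551;  u_178 = 554;  u_179 = 427;  u_180 = 422
  u_181 = 970;  u_182 = 642;  u_183 = 65;  u_184 = 948;  u_185 = 228;  u_186 = 438
  u_187 = 629;  u_188 = 279;  u_189 = 297;  u_190 = 544;  u_191 = 514;  u_192 = 775
  u_193 = 825;  u_194 = 390;  u_195 = 643;  u_196 = 359;  u_197 = 610;  u_198 = 747
  u_199 = 665;  u_200 = 773;  u_201 = 237;  u_202 = 57;  u_203 = 614;  u_204 = 914
  u_205 = 322;  u_206 = 831;  u_207 = 136;  u_208 = 633;  u_209 = 446;  u_210 = 963
  u_211 = 602;  u_212 = 413;  u_213 = 342;  u_214 = 657;  u_215 = 439;  u_216 = 923
  u_217 = 950;  u_218 = 816;  u_219 = 771;  u_220 = 658;  u_221 = 733;  u_222 = 585
  u_223 = 460;  u_224 = 34;  u_225 = 915;  u_226 = 616;  u_227 = 493;  u_228 = 655
  u_229 = 860;  u_230 = 590;  u_231 = 921;  u_232 = 362;  u_233 = 483;  u_234 = 742
  u_235 = 204;  u_236 = 445;  u_237 = 669;  u_238 = 940;  u_239 = 903;  u_240 = 115
  u_241 = 513;  u_242 = 481;  u_243 = 154;  u_244 = 880;  u_245 = 416
u_246 = 294·416 = 215
u_247 = 294·215 = 652

652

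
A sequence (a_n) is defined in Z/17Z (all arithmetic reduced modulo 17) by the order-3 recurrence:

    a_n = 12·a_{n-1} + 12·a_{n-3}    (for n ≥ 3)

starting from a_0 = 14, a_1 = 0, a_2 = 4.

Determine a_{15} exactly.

6

a_3 = 12·4 + 0·0 + 12·14 = 12
a_4 = 12·12 + 0·4 + 12·0 = 8
a_5 = 12·8 + 0·12 + 12·4 = 8
a_6 = 12·8 + 0·8 + 12·12 = 2
a_7 = 12·2 + 0·8 + 12·8 = 1
a_8 = 12·1 + 0·2 + 12·8 = 6
a_9 = 12·6 + 0·1 + 12·2 = 11
a_10 = 12·11 + 0·6 + 12·1 = 8
a_11 = 12·8 + 0·11 + 12·6 = 15
a_12 = 12·15 + 0·8 + 12·11 = 6
a_13 = 12·6 + 0·15 + 12·8 = 15
a_14 = 12·15 + 0·6 + 12·15 = 3
a_15 = 12·3 + 0·15 + 12·6 = 6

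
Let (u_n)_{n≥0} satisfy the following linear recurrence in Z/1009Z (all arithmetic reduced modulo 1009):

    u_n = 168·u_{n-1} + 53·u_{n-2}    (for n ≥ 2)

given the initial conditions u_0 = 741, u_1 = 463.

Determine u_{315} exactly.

474

u_2 = 168·463 + 53·741 = 13
u_3 = 168·13 + 53·463 = 489
u_4 = 168·489 + 53·13 = 103
u_5 = 168·103 + 53·489 = 843
u_6 = 168·843 + 53·103 = 778
u_7 = 168·778 + 53·843 = 826
Continuing the recurrence:
  u_8 = 400;  u_9 = 997;  u_10 = 13;  u_11 = 539;  u_12 = 431;  u_13 = 75
  u_14 = 128;  u_15 = 254;  u_16 = 15;  u_17 = 847;  u_18 = 822;  u_19 = 358
  u_20 = 792;  u_21 = 680;  u_22 = 830;  u_23 = 923;  u_24 = 281;  u_25 = 272
  u_26 = 49;  u_27 = 450;  u_28 = 504;  u_29 = 559;  u_30 = 553;  u_31 = 442
  u_32 = 647;  u_33 = 952;  u_34 = 499;  u_35 = 91;  u_36 = 366;  u_37 = 726
  u_38 = 106;  u_39 = 791;  u_40 = 273;  u_41 = 4;  u_42 = 6;  u_43 = 211
  u_44 = 451;  u_45 = 177;  u_46 = 162;  u_47 = 273;  u_48 = 973;  u_49 = 349
  u_50 = 220;  u_51 = 971;  u_52 = 231;  u_53 = 470;  u_54 = 393;  u_55 = 124
  u_56 = 292;  u_57 = 133;  u_58 = 487;  u_59 = 73;  u_60 = 742;  u_61 = 382
  u_62 = 584;  u_63 = 305;  u_64 = 463;  u_65 = 112;  u_66 = 977;  u_67 = 560
  u_68 = 565;  u_69 = 493;  u_70 = 770;  u_71 = 103;  u_72 = 601;  u_73 = 482
  u_74 = 830;  u_75 = 519;  u_76 = 12;  u_77 = 262;  u_78 = 256;  u_79 = 390
  u_80 = 386;  u_81 = 762;  u_82 = 151;  u_83 = 169;  u_84 = 71;  u_85 = 705
  u_86 = 114;  u_87 = 13;  u_88 = 154;  u_89 = 327;  u_90 = 540;  u_91 = 88
  u_92 = 17;  u_93 = 457;  u_94 = 993;  u_95 = 344;  u_96 = 440;  u_97 = 333
  u_98 = 562;  u_99 = 66;  u_100 = 514;  u_101 = 49;  u_102 = 159;  u_103 = 48
  u_104 = 347;  u_105 = 300;  u_106 = 179;  u_107 = 567;  u_108 = 816;  u_109 = 654
  u_110 = 761;  u_111 = 61;  u_112 = 131;  u_113 = 16;  u_114 = 550;  u_115 = 420
  u_116 = 828;  u_117 = 933;  u_118 = 846;  u_119 = 876;  u_120 = 296;  u_121 = 301
  u_122 = 671;  u_123 = 538;  u_124 = 831;  u_125 = 628;  u_126 = 215;  u_127 = 792
  u_128 = 164;  u_129 = 916;  u_130 = 131;  u_131 = 935;  u_132 = 565;  u_133 = 188
  u_134 = 989;  u_135 = 550;  u_136 = 530;  u_137 = 137;  u_138 = 656;  u_139 = 425
  u_140 = 223;  u_141 = 458;  u_142 = 980;  u_143 = 231;  u_144 = 947;  u_145 = 818
  u_146 = 950;  u_147 = 145;  u_148 = 44;  u_149 = 951;  u_150 = 660;  u_151 = 852
  u_152 = 532;  u_153 = 335;  u_154 = 729;  u_155 = 985;  u_156 = 299;  u_157 = 528
  u_158 = 624;  u_159 = 637;  u_160 = 846;  u_161 = 323;  u_162 = 220;  u_163 = 602
  u_164 = 797;  u_165 = 326;  u_166 = 145;  u_167 = 269;  u_168 = 409;  u_169 = 231
  u_170 = 954;  u_171 = 985;  u_172 = 116;  u_173 = 54;  u_174 = 85;  u_175 = 998
  u_176 = 639;  u_177 = 824;  u_178 = 769;  u_179 = 325;  u_180 = 511;  u_181 = 155
  u_182 = 655;  u_183 = 202;  u_184 = 39;  u_185 = 105;  u_186 = 536;  u_187 = 767
  u_188 = 869;  u_189 = 987;  u_190 = 992;  u_191 = 14;  u_192 = 442;  u_193 = 332
  u_194 = 500;  u_195 = 696;  u_196 = 150;  u_197 = 539;  u_198 = 629;  u_199 = 42
  u_200 = 33;  u_201 = 707;  u_202 = 454;  u_203 = 735;  u_204 = 228;  u_205 = 575
  u_206 = 721;  u_207 = 253;  u_208 = 1006;  u_209 = 797;  u_210 = 549;  u_211 = 276
  u_212 = 799;  u_213 = 537;  u_214 = 384;  u_215 = 145;  u_216 = 316;  u_217 = 233
  u_218 = 397;  u_219 = 343;  u_220 = 972;  u_221 = 864;  u_222 = 922;  u_223 = 906
  u_224 = 283;  u_225 = 716;  u_226 = 81;  u_227 = 97;  u_228 = 409;  u_229 = 196
  u_230 = 119;  u_231 = 110;  u_232 = 571;  u_233 = 858;  u_234 = 859;  u_235 = 94
  u_236 = 779;  u_237 = 648;  u_238 = 819;  u_239 = 406;  u_240 = 625;  u_241 = 393
  u_242 = 267;  u_243 = 100;  u_244 = 681;  u_245 = 646;  u_246 = 334;  u_247 = 549
  u_248 = 962;  u_249 = 12;  u_250 = 534;  u_251 = 547;  u_252 = 127;  u_253 = 886
  u_254 = 193;  u_255 = 680;  u_256 = 362;  u_257 = 1001;  u_258 = 689;  u_259 = 302
  u_260 = 479;  u_261 = 623;  u_262 = 899;  u_263 = 413;  u_264 = 996;  u_265 = 534
  u_266 = 231;  u_267 = 516;  u_268 = 49;  u_269 = 265;  u_270 = 703;  u_271 = 979
  u_272 = 940;  u_273 = 944;  u_274 = 558;  u_275 = 498;  u_276 = 230;  u_277 = 458
  u_278 = 342;  u_279 = 1;  u_280 = 132;  u_281 = 31;  u_282 = 96;  u_283 = 618
  u_284 = 949;  u_285 = 476;  u_286 = 104;  u_287 = 322;  u_288 = 77;  u_289 = 741
  u_290 = 426;  u_291 = 860;  u_292 = 573;  u_293 = 584;  u_294 = 338;  u_295 = 962
  u_296 = 937;  u_297 = 548;  u_298 = 465;  u_299 = 210;  u_300 = 394;  u_301 = 638
  u_302 = 932;  u_303 = 698;  u_304 = 175;  u_305 = 809;  u_306 = 900;  u_307 = 349
  u_308 = 387;  u_309 = 775;  u_310 = 370;  u_311 = 317;  u_312 = 218;  u_313 = 957
u_314 = 168·957 + 53·218 = 800
u_315 = 168·800 + 53·957 = 474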